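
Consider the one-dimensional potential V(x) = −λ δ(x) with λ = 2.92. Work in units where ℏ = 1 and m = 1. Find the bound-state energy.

E = -4.26

For x ≠ 0 the bound state is ψ ∝ e^{−κ|x|}; integrating the TISE across the delta gives the cusp condition 2κ = 2mλ/ℏ², so κ = 2.920.
Then E = −ℏ²κ²/(2m) = −mλ²/(2ℏ²) = -4.263.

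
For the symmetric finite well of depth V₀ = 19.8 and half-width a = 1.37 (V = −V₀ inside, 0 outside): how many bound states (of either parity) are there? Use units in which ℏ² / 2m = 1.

N = 4

The dimensionless depth is z₀ = a√(2mV₀)/ℏ = 1.37 × √(19.80) = 6.096.
A new bound state (alternating even/odd) appears each time z₀ passes a multiple of π/2, so N = ⌊2z₀/π⌋ + 1 = ⌊3.881⌋ + 1 = 4.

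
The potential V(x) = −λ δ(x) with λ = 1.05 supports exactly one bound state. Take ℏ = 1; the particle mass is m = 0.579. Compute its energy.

E = -0.319

The bound state is ψ(x) = √κ e^{−κ|x|}. The derivative jump ψ'(0⁺) − ψ'(0⁻) = −(2mλ/ℏ²)ψ(0) fixes κ = mλ/ℏ² = 0.6080.
Then E = −ℏ²κ²/(2m) = −mλ²/(2ℏ²) = -0.3192.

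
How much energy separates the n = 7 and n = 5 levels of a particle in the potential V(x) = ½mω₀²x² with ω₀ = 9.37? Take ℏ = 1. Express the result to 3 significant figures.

ΔE = 18.7

E_n = ℏω₀(n + ½), so ΔE = (7 − 5) ℏω₀ = 2 × 9.37 = 18.74.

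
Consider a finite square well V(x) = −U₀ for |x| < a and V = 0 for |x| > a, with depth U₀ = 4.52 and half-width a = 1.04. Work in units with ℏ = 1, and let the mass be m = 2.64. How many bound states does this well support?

N = 4

The dimensionless depth is z₀ = a√(2mU₀)/ℏ = 1.04 × √(23.87) = 5.081.
A new bound state (alternating even/odd) appears each time z₀ passes a multiple of π/2, so N = ⌊2z₀/π⌋ + 1 = ⌊3.234⌋ + 1 = 4.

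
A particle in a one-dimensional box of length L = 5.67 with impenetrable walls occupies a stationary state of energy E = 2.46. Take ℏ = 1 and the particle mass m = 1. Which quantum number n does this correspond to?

For an infinite well E_n = n²π²ℏ²/(2mL²), so n = (L/πℏ)√(2mE).
n = (5.67/π) × √(2 × 1 × 2.46) = 4.003 → n = 4.

n = 4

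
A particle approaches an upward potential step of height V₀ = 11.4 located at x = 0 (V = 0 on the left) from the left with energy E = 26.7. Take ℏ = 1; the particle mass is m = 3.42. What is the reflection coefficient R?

R = 0.0191

The wavenumbers are k₁ = √(2mE)/ℏ = 13.51 on the left and k₂ = √(2m(E − V₀))/ℏ = 10.23 on the right.
Continuity of ψ and ψ′ at the step yields the reflection amplitude r = (k₁ − k₂)/(k₁ + k₂) = 0.1383; thus R = |r|² = 0.01913, T = 0.9809.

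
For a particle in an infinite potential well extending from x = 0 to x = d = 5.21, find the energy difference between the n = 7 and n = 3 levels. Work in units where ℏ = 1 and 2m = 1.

E_n = n²π²ℏ²/(2md²), so ΔE = (7² − 3²) π²ℏ²/(2md²).
ΔE = 40 × π² / (2 × 0.5 × 5.21²) = 14.54.

ΔE = 14.5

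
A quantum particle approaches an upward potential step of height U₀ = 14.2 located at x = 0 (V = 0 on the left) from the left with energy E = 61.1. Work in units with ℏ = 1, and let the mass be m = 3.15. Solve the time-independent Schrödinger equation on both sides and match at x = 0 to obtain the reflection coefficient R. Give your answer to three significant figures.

R = 0.00436

On each side the TISE gives plane waves with k = √(2m(E − V))/ℏ: k₁ = √(2·3.15·61.1) = 19.62, k₂ = √(2·3.15·46.9) = 17.19.
Continuity of ψ and ψ′ at the step yields the reflection amplitude r = (k₁ − k₂)/(k₁ + k₂) = 0.06603; thus R = |r|² = 0.004360, T = 0.9956.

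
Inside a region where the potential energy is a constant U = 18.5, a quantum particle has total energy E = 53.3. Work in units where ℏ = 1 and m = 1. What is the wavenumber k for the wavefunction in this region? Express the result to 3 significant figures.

With E > U the solution is oscillatory, ψ ∝ e^{±ikx} with k = √(2m(E − U))/ℏ.
k = √(2 × 1 × 34.8) = 8.343.

k = 8.34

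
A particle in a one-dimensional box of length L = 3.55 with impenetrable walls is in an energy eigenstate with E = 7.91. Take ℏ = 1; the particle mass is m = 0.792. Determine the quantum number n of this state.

n = 4

For an infinite well E_n = n²π²ℏ²/(2mL²), so n = (L/πℏ)√(2mE).
n = (3.55/π) × √(2 × 0.792 × 7.91) = 4.000 → n = 4.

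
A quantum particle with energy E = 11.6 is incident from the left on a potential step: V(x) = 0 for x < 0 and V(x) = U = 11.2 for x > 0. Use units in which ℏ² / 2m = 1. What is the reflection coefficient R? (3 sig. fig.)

R = 0.472

On each side the TISE gives plane waves with k = √(2m(E − V))/ℏ: k₁ = √(2·½·11.6) = 3.406, k₂ = √(2·½·0.4) = 0.6325.
Continuity of ψ and ψ′ at the step yields the reflection amplitude r = (k₁ − k₂)/(k₁ + k₂) = 0.6868; thus R = |r|² = 0.4717, T = 0.5283.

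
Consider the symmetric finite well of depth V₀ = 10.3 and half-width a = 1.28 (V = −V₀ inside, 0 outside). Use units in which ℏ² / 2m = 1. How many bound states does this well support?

N = 3

Define the well-strength parameter z₀ = (a/ℏ)√(2mV₀) = 1.28 × √(2·0.5·10.3) = 4.108.
The even/odd transcendental equations gain one root per π/2 in z₀, giving N = 1 + ⌊2z₀/π⌋ = 1 + ⌊2.615⌋ = 3.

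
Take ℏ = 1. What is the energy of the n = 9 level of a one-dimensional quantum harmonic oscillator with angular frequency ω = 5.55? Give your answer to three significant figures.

Using E_n = (n + ½)ℏω: E_9 = 9.5 × 5.55 = 52.73.

E = 52.7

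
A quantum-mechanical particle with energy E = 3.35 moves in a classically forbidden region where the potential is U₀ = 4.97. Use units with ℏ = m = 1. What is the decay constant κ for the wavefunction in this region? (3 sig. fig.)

Since E < U₀ the TISE in this region is ψ'' = κ²ψ with κ = √(2m(U₀ − E))/ℏ.
κ = √(2 × 1 × 1.62) = 1.800.

κ = 1.80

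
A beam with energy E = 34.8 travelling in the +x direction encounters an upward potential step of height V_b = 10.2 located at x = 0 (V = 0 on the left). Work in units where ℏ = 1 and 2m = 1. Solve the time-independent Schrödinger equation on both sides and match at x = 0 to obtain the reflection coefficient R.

The wavenumbers are k₁ = √(2mE)/ℏ = 5.899 on the left and k₂ = √(2m(E − V_b))/ℏ = 4.960 on the right.
Matching ψ and ψ′ at x = 0 gives r = (k₁ − k₂)/(k₁ + k₂), so R = r² = 0.007482 and T = 1 − R = 0.9925.

R = 0.00748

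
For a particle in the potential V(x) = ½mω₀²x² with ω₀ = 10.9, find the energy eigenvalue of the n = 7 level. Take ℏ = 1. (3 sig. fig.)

Using E_n = (n + ½)ℏω₀: E_7 = 7.5 × 10.9 = 81.75.

E = 81.8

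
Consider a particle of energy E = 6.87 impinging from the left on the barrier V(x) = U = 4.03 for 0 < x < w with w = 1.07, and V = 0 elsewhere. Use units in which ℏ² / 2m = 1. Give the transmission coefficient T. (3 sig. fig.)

Above the barrier the interior wavenumber is k₂ = √(2m(E − U))/ℏ = 1.685, giving phase k₂w = 1.803.
T = [1 + U² sin²(k₂w) / (4E(E − U))]⁻¹ = 1/1.197 = 0.835.

T = 0.835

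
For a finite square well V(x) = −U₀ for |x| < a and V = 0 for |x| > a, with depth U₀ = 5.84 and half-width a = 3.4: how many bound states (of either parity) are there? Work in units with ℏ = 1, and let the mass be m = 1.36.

N = 9

The dimensionless depth is z₀ = a√(2mU₀)/ℏ = 3.4 × √(15.88) = 13.55.
The even/odd transcendental equations gain one root per π/2 in z₀, giving N = 1 + ⌊2z₀/π⌋ = 1 + ⌊8.627⌋ = 9.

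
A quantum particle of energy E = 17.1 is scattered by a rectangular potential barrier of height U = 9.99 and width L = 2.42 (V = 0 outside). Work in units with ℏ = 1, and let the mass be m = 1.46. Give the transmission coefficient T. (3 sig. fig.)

T = 0.830

E > U: inside the barrier k₂ = √(2m(E − U))/ℏ = 4.556, k₂L = 11.03.
Matching at both interfaces gives T⁻¹ = 1 + U² sin²(k₂L) / [4E(E − U)] = 1.205, hence T = 0.830.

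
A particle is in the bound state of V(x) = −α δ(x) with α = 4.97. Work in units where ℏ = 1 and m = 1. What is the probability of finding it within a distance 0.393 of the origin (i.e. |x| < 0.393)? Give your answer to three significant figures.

The normalised bound state is ψ = √κ e^{−κ|x|} with κ = mα/ℏ² = 4.970.
P(|x| < d) = ∫_{−d}^{d} κ e^{−2κ|x|} dx = 1 − e^{−2κd} = 1 − e^{−3.906} = 0.9799.

P = 0.980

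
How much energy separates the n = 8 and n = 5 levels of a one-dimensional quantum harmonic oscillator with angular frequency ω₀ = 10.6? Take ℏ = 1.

E_n = ℏω₀(n + ½), so ΔE = (8 − 5) ℏω₀ = 3 × 10.6 = 31.80.

ΔE = 31.8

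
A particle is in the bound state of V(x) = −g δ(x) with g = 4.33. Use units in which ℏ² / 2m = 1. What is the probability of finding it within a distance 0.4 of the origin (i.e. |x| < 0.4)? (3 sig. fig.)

The normalised bound state is ψ = √κ e^{−κ|x|} with κ = mg/ℏ² = 2.165.
P(|x| < d) = ∫_{−d}^{d} κ e^{−2κ|x|} dx = 1 − e^{−2κd} = 1 − e^{−1.732} = 0.8231.

P = 0.823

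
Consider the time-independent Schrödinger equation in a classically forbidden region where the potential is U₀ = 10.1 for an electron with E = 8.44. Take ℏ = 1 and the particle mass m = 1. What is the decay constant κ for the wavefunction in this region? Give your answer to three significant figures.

Since E < U₀ the TISE in this region is ψ'' = κ²ψ with κ = √(2m(U₀ − E))/ℏ.
κ = √(2 × 1 × 1.66) = 1.822.

κ = 1.82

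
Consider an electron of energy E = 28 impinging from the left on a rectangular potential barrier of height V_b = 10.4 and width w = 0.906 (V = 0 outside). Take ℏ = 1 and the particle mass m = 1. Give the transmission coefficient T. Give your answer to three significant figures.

T = 0.967

Above the barrier the interior wavenumber is k₂ = √(2m(E − V_b))/ℏ = 5.933, giving phase k₂w = 5.375.
Matching at both interfaces gives T⁻¹ = 1 + V_b² sin²(k₂w) / [4E(E − V_b)] = 1.034, hence T = 0.967.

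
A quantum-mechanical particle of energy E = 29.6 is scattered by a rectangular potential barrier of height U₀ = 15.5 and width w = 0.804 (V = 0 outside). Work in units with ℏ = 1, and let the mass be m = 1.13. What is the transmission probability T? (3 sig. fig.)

T = 0.877

E > U₀: inside the barrier k₂ = √(2m(E − U₀))/ℏ = 5.645, k₂w = 4.539.
Matching at both interfaces gives T⁻¹ = 1 + U₀² sin²(k₂w) / [4E(E − U₀)] = 1.140, hence T = 0.877.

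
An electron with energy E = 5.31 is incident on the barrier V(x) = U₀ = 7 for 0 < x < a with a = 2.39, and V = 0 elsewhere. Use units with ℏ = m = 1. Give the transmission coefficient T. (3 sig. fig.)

T = 0.000447

E < U₀: inside the barrier ψ ∝ e^{±κx} with κ = √(2m(U₀ − E))/ℏ = 1.838.
κa = 4.394, sinh(κa) = 40.47.
Matching ψ, ψ′ at both faces gives T = [1 + U₀² sinh²(κa) / (4E(U₀ − E))]⁻¹ = 1/2237 = 0.000447.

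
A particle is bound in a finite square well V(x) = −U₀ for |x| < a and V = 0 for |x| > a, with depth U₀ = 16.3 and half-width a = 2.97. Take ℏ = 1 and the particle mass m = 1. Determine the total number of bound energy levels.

The dimensionless depth is z₀ = a√(2mU₀)/ℏ = 2.97 × √(32.60) = 16.96.
A new bound state (alternating even/odd) appears each time z₀ passes a multiple of π/2, so N = ⌊2z₀/π⌋ + 1 = ⌊10.80⌋ + 1 = 11.

N = 11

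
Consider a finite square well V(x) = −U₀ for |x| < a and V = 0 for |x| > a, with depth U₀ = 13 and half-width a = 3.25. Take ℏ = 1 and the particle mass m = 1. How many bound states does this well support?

Define the well-strength parameter z₀ = (a/ℏ)√(2mU₀) = 3.25 × √(2·1·13) = 16.57.
The even/odd transcendental equations gain one root per π/2 in z₀, giving N = 1 + ⌊2z₀/π⌋ = 1 + ⌊10.55⌋ = 11.

N = 11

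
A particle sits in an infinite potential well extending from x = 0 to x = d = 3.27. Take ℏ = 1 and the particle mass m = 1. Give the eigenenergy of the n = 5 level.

The infinite-well eigenfunctions ψ_n = √(2/d) sin(nπx/d) vanish at both walls, giving E_n = n²π²ℏ²/(2md²).
E_5 = 5² × π² / (2 × 1 × 3.27²) = 11.54.

E = 11.5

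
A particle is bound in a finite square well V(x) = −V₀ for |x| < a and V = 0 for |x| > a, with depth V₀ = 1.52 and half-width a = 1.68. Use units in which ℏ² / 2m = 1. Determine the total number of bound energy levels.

Define the well-strength parameter z₀ = (a/ℏ)√(2mV₀) = 1.68 × √(2·0.5·1.52) = 2.071.
A new bound state (alternating even/odd) appears each time z₀ passes a multiple of π/2, so N = ⌊2z₀/π⌋ + 1 = ⌊1.319⌋ + 1 = 2.

N = 2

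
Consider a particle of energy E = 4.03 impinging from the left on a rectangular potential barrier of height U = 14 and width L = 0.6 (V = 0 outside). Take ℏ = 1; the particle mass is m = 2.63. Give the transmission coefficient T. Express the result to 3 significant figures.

T = 0.000552

E < U: inside the barrier ψ ∝ e^{±κx} with κ = √(2m(U − E))/ℏ = 7.242.
κL = 4.345, sinh(κL) = 38.54.
The exact tunnelling result is T⁻¹ = 1 + U² sinh²(κL) / [4E(U − E)] = 1812, so T = 0.000552.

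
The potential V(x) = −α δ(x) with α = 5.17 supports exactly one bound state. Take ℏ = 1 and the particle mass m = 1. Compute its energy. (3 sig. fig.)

The bound state is ψ(x) = √κ e^{−κ|x|}. The derivative jump ψ'(0⁺) − ψ'(0⁻) = −(2mα/ℏ²)ψ(0) fixes κ = mα/ℏ² = 5.170.
Then E = −ℏ²κ²/(2m) = −mα²/(2ℏ²) = -13.36.

E = -13.4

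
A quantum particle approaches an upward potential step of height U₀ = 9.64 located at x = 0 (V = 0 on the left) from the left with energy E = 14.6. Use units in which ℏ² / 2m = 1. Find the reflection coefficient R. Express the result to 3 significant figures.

R = 0.0695

On each side the TISE gives plane waves with k = √(2m(E − V))/ℏ: k₁ = √(2·½·14.6) = 3.821, k₂ = √(2·½·4.96) = 2.227.
Matching ψ and ψ′ at x = 0 gives r = (k₁ − k₂)/(k₁ + k₂), so R = r² = 0.06945 and T = 1 − R = 0.9305.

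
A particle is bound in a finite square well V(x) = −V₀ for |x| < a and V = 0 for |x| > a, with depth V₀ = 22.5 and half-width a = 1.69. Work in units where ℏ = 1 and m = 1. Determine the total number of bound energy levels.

N = 8

Define the well-strength parameter z₀ = (a/ℏ)√(2mV₀) = 1.69 × √(2·1·22.5) = 11.34.
A new bound state (alternating even/odd) appears each time z₀ passes a multiple of π/2, so N = ⌊2z₀/π⌋ + 1 = ⌊7.217⌋ + 1 = 8.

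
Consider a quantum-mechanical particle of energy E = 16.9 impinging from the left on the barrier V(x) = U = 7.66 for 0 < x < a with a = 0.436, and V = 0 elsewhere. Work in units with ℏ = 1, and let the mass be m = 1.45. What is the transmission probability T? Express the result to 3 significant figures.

T = 0.947

Above the barrier the interior wavenumber is k₂ = √(2m(E − U))/ℏ = 5.176, giving phase k₂a = 2.257.
Matching at both interfaces gives T⁻¹ = 1 + U² sin²(k₂a) / [4E(E − U)] = 1.056, hence T = 0.947.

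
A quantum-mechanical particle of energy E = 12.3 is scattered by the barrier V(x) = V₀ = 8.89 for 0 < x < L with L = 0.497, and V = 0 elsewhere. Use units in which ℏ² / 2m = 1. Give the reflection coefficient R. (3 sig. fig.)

E > V₀: inside the barrier k₂ = √(2m(E − V₀))/ℏ = 1.847, k₂L = 0.9178.
Matching at both interfaces gives T⁻¹ = 1 + V₀² sin²(k₂L) / [4E(E − V₀)] = 1.297, hence T = 0.771.
R = 1 − T = 0.229.

R = 0.229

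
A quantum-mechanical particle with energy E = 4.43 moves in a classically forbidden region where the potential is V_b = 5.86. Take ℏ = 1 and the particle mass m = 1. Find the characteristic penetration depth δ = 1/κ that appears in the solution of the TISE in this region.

δ = 0.591

Since E < V_b the TISE in this region is ψ'' = κ²ψ with κ = √(2m(V_b − E))/ℏ.
κ = √(2 × 1 × 1.43) = 1.691. The penetration depth is δ = 1/κ = 0.591.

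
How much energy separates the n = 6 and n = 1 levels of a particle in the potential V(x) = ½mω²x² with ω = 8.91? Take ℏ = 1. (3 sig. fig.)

ΔE = 44.6

E_n = ℏω(n + ½), so ΔE = (6 − 1) ℏω = 5 × 8.91 = 44.55.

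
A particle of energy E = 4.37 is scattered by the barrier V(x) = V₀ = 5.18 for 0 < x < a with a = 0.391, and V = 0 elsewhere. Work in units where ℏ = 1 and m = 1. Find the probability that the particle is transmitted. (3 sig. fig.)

T = 0.663

Since E < V₀ the interior solution is evanescent with decay constant κ = √(2m(V₀ − E))/ℏ = 1.273.
κa = 0.4977, sinh(κa) = 0.5185.
Matching ψ, ψ′ at both faces gives T = [1 + V₀² sinh²(κa) / (4E(V₀ − E))]⁻¹ = 1/1.509 = 0.663.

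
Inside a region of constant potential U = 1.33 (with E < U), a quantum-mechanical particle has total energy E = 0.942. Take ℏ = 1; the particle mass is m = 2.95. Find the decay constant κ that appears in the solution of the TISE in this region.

κ = 1.51

Since E < U the TISE in this region is ψ'' = κ²ψ with κ = √(2m(U − E))/ℏ.
κ = √(2 × 2.95 × 0.388) = 1.513.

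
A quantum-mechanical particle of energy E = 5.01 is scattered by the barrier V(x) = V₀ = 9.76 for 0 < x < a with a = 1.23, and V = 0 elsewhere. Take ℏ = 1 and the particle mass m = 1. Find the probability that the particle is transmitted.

T = 0.00203

Since E < V₀ the interior solution is evanescent with decay constant κ = √(2m(V₀ − E))/ℏ = 3.082.
κa = 3.791, sinh(κa) = 22.14.
Matching ψ, ψ′ at both faces gives T = [1 + V₀² sinh²(κa) / (4E(V₀ − E))]⁻¹ = 1/491.6 = 0.00203.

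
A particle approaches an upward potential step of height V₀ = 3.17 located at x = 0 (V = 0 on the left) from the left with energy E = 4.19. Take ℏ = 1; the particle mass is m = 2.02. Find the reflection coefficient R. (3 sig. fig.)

On each side the TISE gives plane waves with k = √(2m(E − V))/ℏ: k₁ = √(2·2.02·4.19) = 4.114, k₂ = √(2·2.02·1.02) = 2.030.
Matching ψ and ψ′ at x = 0 gives r = (k₁ − k₂)/(k₁ + k₂), so R = r² = 0.1151 and T = 1 − R = 0.8849.

R = 0.115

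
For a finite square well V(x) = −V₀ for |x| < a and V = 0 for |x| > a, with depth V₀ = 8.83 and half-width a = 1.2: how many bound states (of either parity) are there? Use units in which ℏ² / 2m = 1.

N = 3

The dimensionless depth is z₀ = a√(2mV₀)/ℏ = 1.2 × √(8.830) = 3.566.
The even/odd transcendental equations gain one root per π/2 in z₀, giving N = 1 + ⌊2z₀/π⌋ = 1 + ⌊2.270⌋ = 3.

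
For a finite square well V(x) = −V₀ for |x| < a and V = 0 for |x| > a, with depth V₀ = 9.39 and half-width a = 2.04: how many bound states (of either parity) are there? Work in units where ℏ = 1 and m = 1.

The dimensionless depth is z₀ = a√(2mV₀)/ℏ = 2.04 × √(18.78) = 8.841.
A new bound state (alternating even/odd) appears each time z₀ passes a multiple of π/2, so N = ⌊2z₀/π⌋ + 1 = ⌊5.628⌋ + 1 = 6.

N = 6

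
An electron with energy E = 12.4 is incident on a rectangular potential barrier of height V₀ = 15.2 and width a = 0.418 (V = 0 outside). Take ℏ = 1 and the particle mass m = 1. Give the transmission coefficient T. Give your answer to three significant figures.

Since E < V₀ the interior solution is evanescent with decay constant κ = √(2m(V₀ − E))/ℏ = 2.366.
κa = 0.9892, sinh(κa) = 1.159.
Matching ψ, ψ′ at both faces gives T = [1 + V₀² sinh²(κa) / (4E(V₀ − E))]⁻¹ = 1/3.233 = 0.309.

T = 0.309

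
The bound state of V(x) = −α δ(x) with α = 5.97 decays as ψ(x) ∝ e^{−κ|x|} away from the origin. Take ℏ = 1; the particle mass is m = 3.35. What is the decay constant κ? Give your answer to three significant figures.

κ = 20.0

Integrate −(ℏ²/2m)ψ'' − αδ(x)ψ = Eψ from −ε to +ε: the ψ'' term gives ψ'(0⁺) − ψ'(0⁻) and the δ term gives −(2mα/ℏ²)ψ(0).
With ψ ∝ e^{−κ|x|} this yields −2κ = −2mα/ℏ², so κ = mα/ℏ² = 20.00.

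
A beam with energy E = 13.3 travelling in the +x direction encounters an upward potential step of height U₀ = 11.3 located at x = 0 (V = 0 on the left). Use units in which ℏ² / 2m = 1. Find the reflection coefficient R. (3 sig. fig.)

R = 0.195

The wavenumbers are k₁ = √(2mE)/ℏ = 3.647 on the left and k₂ = √(2m(E − U₀))/ℏ = 1.414 on the right.
Matching ψ and ψ′ at x = 0 gives r = (k₁ − k₂)/(k₁ + k₂), so R = r² = 0.1946 and T = 1 − R = 0.8054.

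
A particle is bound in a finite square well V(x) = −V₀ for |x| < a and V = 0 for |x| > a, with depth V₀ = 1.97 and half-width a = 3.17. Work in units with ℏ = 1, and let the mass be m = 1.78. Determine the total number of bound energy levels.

Define the well-strength parameter z₀ = (a/ℏ)√(2mV₀) = 3.17 × √(2·1.78·1.97) = 8.395.
The even/odd transcendental equations gain one root per π/2 in z₀, giving N = 1 + ⌊2z₀/π⌋ = 1 + ⌊5.344⌋ = 6.

N = 6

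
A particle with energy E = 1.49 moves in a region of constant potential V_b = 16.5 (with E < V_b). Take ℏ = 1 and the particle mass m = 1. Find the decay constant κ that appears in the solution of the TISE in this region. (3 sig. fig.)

κ = 5.48

Since E < V_b the TISE in this region is ψ'' = κ²ψ with κ = √(2m(V_b − E))/ℏ.
κ = √(2 × 1 × 15.01) = 5.479.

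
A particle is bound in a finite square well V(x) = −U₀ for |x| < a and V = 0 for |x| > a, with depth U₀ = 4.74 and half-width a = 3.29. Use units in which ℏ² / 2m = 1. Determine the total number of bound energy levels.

Define the well-strength parameter z₀ = (a/ℏ)√(2mU₀) = 3.29 × √(2·0.5·4.74) = 7.163.
A new bound state (alternating even/odd) appears each time z₀ passes a multiple of π/2, so N = ⌊2z₀/π⌋ + 1 = ⌊4.560⌋ + 1 = 5.

N = 5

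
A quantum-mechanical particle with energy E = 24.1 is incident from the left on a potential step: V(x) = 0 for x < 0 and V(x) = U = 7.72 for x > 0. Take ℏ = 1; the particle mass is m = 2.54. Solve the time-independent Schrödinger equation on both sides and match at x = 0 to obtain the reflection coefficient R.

R = 0.00926

On each side the TISE gives plane waves with k = √(2m(E − V))/ℏ: k₁ = √(2·2.54·24.1) = 11.06, k₂ = √(2·2.54·16.38) = 9.122.
Continuity of ψ and ψ′ at the step yields the reflection amplitude r = (k₁ − k₂)/(k₁ + k₂) = 0.09624; thus R = |r|² = 0.009262, T = 0.9907.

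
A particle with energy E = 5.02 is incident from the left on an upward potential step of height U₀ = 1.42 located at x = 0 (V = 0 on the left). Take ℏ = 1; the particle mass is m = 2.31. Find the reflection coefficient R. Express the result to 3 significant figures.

On each side the TISE gives plane waves with k = √(2m(E − V))/ℏ: k₁ = √(2·2.31·5.02) = 4.816, k₂ = √(2·2.31·3.6) = 4.078.
Matching ψ and ψ′ at x = 0 gives r = (k₁ − k₂)/(k₁ + k₂), so R = r² = 0.006878 and T = 1 − R = 0.9931.

R = 0.00688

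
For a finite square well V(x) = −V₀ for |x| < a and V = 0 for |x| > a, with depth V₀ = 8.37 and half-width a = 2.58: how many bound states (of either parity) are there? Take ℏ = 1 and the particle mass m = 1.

N = 7

Define the well-strength parameter z₀ = (a/ℏ)√(2mV₀) = 2.58 × √(2·1·8.37) = 10.56.
A new bound state (alternating even/odd) appears each time z₀ passes a multiple of π/2, so N = ⌊2z₀/π⌋ + 1 = ⌊6.720⌋ + 1 = 7.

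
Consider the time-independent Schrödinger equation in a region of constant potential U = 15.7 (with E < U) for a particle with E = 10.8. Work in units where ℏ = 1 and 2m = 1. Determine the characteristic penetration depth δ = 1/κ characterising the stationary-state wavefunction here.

Since E < U the TISE in this region is ψ'' = κ²ψ with κ = √(2m(U − E))/ℏ.
κ = √(2 × 0.5 × 4.9) = 2.214. The penetration depth is δ = 1/κ = 0.452.

δ = 0.452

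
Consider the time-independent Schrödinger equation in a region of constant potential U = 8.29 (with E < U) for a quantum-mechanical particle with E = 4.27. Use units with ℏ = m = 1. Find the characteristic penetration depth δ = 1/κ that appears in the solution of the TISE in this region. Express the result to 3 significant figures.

Since E < U the TISE in this region is ψ'' = κ²ψ with κ = √(2m(U − E))/ℏ.
κ = √(2 × 1 × 4.02) = 2.835. The penetration depth is δ = 1/κ = 0.353.

δ = 0.353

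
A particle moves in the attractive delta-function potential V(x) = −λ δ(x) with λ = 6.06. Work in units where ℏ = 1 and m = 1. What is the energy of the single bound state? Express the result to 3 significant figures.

E = -18.4

For x ≠ 0 the bound state is ψ ∝ e^{−κ|x|}; integrating the TISE across the delta gives the cusp condition 2κ = 2mλ/ℏ², so κ = 6.060.
Then E = −ℏ²κ²/(2m) = −mλ²/(2ℏ²) = -18.36.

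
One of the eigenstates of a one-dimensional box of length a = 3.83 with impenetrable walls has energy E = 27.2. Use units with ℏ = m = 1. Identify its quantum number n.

For an infinite well E_n = n²π²ℏ²/(2ma²), so n = (a/πℏ)√(2mE).
n = (3.83/π) × √(2 × 1 × 27.2) = 8.992 → n = 9.

n = 9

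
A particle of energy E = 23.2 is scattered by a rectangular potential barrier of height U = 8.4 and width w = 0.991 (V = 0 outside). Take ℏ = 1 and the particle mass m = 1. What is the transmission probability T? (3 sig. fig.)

Above the barrier the interior wavenumber is k₂ = √(2m(E − U))/ℏ = 5.441, giving phase k₂w = 5.392.
Matching at both interfaces gives T⁻¹ = 1 + U² sin²(k₂w) / [4E(E − U)] = 1.031, hence T = 0.970.

T = 0.970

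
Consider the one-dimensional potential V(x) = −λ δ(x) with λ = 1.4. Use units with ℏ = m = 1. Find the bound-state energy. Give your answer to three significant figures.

The bound state is ψ(x) = √κ e^{−κ|x|}. The derivative jump ψ'(0⁺) − ψ'(0⁻) = −(2mλ/ℏ²)ψ(0) fixes κ = mλ/ℏ² = 1.400.
Then E = −ℏ²κ²/(2m) = −mλ²/(2ℏ²) = -0.9800.

E = -0.980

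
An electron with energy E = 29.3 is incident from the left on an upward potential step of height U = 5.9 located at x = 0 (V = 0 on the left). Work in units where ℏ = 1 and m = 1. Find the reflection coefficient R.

R = 0.00315

The wavenumbers are k₁ = √(2mE)/ℏ = 7.655 on the left and k₂ = √(2m(E − U))/ℏ = 6.841 on the right.
Continuity of ψ and ψ′ at the step yields the reflection amplitude r = (k₁ − k₂)/(k₁ + k₂) = 0.05615; thus R = |r|² = 0.003153, T = 0.9968.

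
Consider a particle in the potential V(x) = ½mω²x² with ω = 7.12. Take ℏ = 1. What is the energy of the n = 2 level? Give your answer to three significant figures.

The oscillator eigenvalues are E_n = ℏω(n + ½), so E_2 = 7.12 × 2.5 = 17.80.

E = 17.8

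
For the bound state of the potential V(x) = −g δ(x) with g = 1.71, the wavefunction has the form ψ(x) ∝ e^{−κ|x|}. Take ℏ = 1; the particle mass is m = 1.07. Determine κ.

Integrate −(ℏ²/2m)ψ'' − gδ(x)ψ = Eψ from −ε to +ε: the ψ'' term gives ψ'(0⁺) − ψ'(0⁻) and the δ term gives −(2mg/ℏ²)ψ(0).
With ψ ∝ e^{−κ|x|} this yields −2κ = −2mg/ℏ², so κ = mg/ℏ² = 1.830.

κ = 1.83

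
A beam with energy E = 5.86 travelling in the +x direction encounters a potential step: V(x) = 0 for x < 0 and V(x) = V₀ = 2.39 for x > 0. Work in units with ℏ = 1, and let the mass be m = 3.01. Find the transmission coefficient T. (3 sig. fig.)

T = 0.983

On each side the TISE gives plane waves with k = √(2m(E − V))/ℏ: k₁ = √(2·3.01·5.86) = 5.939, k₂ = √(2·3.01·3.47) = 4.570.
Matching ψ and ψ′ at x = 0 gives r = (k₁ − k₂)/(k₁ + k₂), so R = r² = 0.01697 and T = 1 − R = 0.9830.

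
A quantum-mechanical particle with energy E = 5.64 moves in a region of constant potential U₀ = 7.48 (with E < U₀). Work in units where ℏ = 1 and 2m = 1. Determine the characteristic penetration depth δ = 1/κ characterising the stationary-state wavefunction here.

δ = 0.737

Since E < U₀ the TISE in this region is ψ'' = κ²ψ with κ = √(2m(U₀ − E))/ℏ.
κ = √(2 × 0.5 × 1.84) = 1.356. The penetration depth is δ = 1/κ = 0.737.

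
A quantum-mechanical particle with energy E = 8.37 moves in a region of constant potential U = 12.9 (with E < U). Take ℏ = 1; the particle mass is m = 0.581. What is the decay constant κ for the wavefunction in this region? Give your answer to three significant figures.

Since E < U the TISE in this region is ψ'' = κ²ψ with κ = √(2m(U − E))/ℏ.
κ = √(2 × 0.581 × 4.53) = 2.294.

κ = 2.29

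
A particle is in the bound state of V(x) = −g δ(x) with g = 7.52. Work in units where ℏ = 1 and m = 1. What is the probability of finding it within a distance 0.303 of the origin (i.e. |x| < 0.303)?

The normalised bound state is ψ = √κ e^{−κ|x|} with κ = mg/ℏ² = 7.520.
P(|x| < d) = ∫_{−d}^{d} κ e^{−2κ|x|} dx = 1 − e^{−2κd} = 1 − e^{−4.557} = 0.9895.

P = 0.990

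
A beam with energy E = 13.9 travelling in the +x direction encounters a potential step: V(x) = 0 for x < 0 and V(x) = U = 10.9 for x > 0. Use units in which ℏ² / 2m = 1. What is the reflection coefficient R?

On each side the TISE gives plane waves with k = √(2m(E − V))/ℏ: k₁ = √(2·½·13.9) = 3.728, k₂ = √(2·½·3) = 1.732.
Continuity of ψ and ψ′ at the step yields the reflection amplitude r = (k₁ − k₂)/(k₁ + k₂) = 0.3656; thus R = |r|² = 0.1337, T = 0.8663.

R = 0.134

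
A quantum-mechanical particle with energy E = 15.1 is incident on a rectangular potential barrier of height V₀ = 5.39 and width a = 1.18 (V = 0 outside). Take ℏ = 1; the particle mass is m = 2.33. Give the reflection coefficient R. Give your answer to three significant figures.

R = 0.0469

Above the barrier the interior wavenumber is k₂ = √(2m(E − V₀))/ℏ = 6.727, giving phase k₂a = 7.938.
T = [1 + V₀² sin²(k₂a) / (4E(E − V₀))]⁻¹ = 1/1.049 = 0.953.
R = 1 − T = 0.0469.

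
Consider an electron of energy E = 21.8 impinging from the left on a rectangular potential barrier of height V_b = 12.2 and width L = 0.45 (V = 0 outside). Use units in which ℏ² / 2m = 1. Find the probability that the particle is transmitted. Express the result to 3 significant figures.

Above the barrier the interior wavenumber is k₂ = √(2m(E − V_b))/ℏ = 3.098, giving phase k₂L = 1.394.
T = [1 + V_b² sin²(k₂L) / (4E(E − V_b))]⁻¹ = 1/1.172 = 0.853.

T = 0.853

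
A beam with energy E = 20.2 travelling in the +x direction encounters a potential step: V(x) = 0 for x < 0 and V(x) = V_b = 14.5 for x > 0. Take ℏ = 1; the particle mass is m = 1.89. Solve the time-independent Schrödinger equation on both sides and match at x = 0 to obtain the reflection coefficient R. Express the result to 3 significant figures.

R = 0.0937

On each side the TISE gives plane waves with k = √(2m(E − V))/ℏ: k₁ = √(2·1.89·20.2) = 8.738, k₂ = √(2·1.89·5.7) = 4.642.
Matching ψ and ψ′ at x = 0 gives r = (k₁ − k₂)/(k₁ + k₂), so R = r² = 0.09373 and T = 1 − R = 0.9063.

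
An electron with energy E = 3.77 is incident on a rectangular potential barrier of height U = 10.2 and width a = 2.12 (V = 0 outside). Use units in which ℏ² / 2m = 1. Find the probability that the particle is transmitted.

T = 0.0000798

E < U: inside the barrier ψ ∝ e^{±κx} with κ = √(2m(U − E))/ℏ = 2.536.
κa = 5.376, sinh(κa) = 108.1.
The exact tunnelling result is T⁻¹ = 1 + U² sinh²(κa) / [4E(U − E)] = 12530, so T = 0.0000798.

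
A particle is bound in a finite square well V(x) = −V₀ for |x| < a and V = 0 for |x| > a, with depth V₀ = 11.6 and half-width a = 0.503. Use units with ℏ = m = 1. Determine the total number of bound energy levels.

The dimensionless depth is z₀ = a√(2mV₀)/ℏ = 0.503 × √(23.20) = 2.423.
The even/odd transcendental equations gain one root per π/2 in z₀, giving N = 1 + ⌊2z₀/π⌋ = 1 + ⌊1.542⌋ = 2.

N = 2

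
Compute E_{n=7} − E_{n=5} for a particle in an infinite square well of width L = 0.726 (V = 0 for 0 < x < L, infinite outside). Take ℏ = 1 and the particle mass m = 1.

ΔE = 225

E_n = n²π²ℏ²/(2mL²), so ΔE = (7² − 5²) π²ℏ²/(2mL²).
ΔE = 24 × π² / (2 × 1 × 0.726²) = 224.7.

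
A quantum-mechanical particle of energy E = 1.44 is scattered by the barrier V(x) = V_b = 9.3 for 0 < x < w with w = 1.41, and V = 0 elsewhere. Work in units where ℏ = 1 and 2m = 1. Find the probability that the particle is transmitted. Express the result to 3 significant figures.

T = 0.000772

E < V_b: inside the barrier ψ ∝ e^{±κx} with κ = √(2m(V_b − E))/ℏ = 2.804.
κw = 3.953, sinh(κw) = 26.04.
The exact tunnelling result is T⁻¹ = 1 + V_b² sinh²(κw) / [4E(V_b − E)] = 1296, so T = 0.000772.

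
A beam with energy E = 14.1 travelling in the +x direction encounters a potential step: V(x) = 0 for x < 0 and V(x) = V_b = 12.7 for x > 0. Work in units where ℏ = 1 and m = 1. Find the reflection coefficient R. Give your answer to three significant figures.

R = 0.271

On each side the TISE gives plane waves with k = √(2m(E − V))/ℏ: k₁ = √(2·1·14.1) = 5.310, k₂ = √(2·1·1.4) = 1.673.
Continuity of ψ and ψ′ at the step yields the reflection amplitude r = (k₁ − k₂)/(k₁ + k₂) = 0.5208; thus R = |r|² = 0.2712, T = 0.7288.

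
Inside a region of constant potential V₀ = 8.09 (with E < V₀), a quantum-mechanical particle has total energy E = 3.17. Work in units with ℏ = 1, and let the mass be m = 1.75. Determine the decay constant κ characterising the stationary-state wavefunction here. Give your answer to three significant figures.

Since E < V₀ the TISE in this region is ψ'' = κ²ψ with κ = √(2m(V₀ − E))/ℏ.
κ = √(2 × 1.75 × 4.92) = 4.150.

κ = 4.15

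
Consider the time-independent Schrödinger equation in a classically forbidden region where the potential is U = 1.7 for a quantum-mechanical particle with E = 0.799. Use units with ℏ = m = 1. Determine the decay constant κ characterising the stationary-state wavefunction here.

κ = 1.34

Since E < U the TISE in this region is ψ'' = κ²ψ with κ = √(2m(U − E))/ℏ.
κ = √(2 × 1 × 0.901) = 1.342.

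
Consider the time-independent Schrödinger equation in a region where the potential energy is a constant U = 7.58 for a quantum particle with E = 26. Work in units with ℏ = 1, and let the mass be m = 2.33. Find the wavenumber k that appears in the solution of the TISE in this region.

k = 9.26

With E > U the solution is oscillatory, ψ ∝ e^{±ikx} with k = √(2m(E − U))/ℏ.
k = √(2 × 2.33 × 18.42) = 9.265.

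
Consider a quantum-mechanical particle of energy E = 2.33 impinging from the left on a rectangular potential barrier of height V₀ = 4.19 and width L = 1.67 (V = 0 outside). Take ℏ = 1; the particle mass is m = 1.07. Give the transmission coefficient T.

Since E < V₀ the interior solution is evanescent with decay constant κ = √(2m(V₀ − E))/ℏ = 1.995.
κL = 3.332, sinh(κL) = 13.98.
Matching ψ, ψ′ at both faces gives T = [1 + V₀² sinh²(κL) / (4E(V₀ − E))]⁻¹ = 1/198.8 = 0.00503.

T = 0.00503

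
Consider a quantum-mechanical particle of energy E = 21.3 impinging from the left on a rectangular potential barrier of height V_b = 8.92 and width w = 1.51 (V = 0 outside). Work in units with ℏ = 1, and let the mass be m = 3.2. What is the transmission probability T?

Above the barrier the interior wavenumber is k₂ = √(2m(E − V_b))/ℏ = 8.901, giving phase k₂w = 13.44.
T = [1 + V_b² sin²(k₂w) / (4E(E − V_b))]⁻¹ = 1/1.044 = 0.957.

T = 0.957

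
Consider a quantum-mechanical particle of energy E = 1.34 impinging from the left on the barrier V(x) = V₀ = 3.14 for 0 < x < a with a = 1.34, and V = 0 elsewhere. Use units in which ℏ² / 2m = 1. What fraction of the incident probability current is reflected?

E < V₀: inside the barrier ψ ∝ e^{±κx} with κ = √(2m(V₀ − E))/ℏ = 1.342.
κa = 1.798, sinh(κa) = 2.935.
Matching ψ, ψ′ at both faces gives T = [1 + V₀² sinh²(κa) / (4E(V₀ − E))]⁻¹ = 1/9.805 = 0.102.
R = 1 − T = 0.898.

R = 0.898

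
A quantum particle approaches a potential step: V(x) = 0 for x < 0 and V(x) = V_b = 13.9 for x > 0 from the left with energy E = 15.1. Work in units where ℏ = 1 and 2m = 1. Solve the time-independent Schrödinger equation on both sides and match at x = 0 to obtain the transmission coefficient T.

T = 0.686

On each side the TISE gives plane waves with k = √(2m(E − V))/ℏ: k₁ = √(2·½·15.1) = 3.886, k₂ = √(2·½·1.2) = 1.095.
Matching ψ and ψ′ at x = 0 gives r = (k₁ − k₂)/(k₁ + k₂), so R = r² = 0.3138 and T = 1 − R = 0.6862.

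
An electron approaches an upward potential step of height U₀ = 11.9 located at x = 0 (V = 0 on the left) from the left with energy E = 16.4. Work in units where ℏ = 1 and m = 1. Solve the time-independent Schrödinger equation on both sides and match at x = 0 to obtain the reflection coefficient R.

R = 0.0976

The wavenumbers are k₁ = √(2mE)/ℏ = 5.727 on the left and k₂ = √(2m(E − U₀))/ℏ = 3.000 on the right.
Continuity of ψ and ψ′ at the step yields the reflection amplitude r = (k₁ − k₂)/(k₁ + k₂) = 0.3125; thus R = |r|² = 0.09765, T = 0.9024.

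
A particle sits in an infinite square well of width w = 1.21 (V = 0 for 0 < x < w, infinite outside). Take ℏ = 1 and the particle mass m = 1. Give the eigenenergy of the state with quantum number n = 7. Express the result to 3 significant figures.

Requiring ψ(0) = ψ(w) = 0 quantises k = nπ/w, hence E_n = ℏ²k²/2m = n²π²ℏ²/(2mw²).
E_7 = 7² × π² / (2 × 1 × 1.21²) = 165.2.

E = 165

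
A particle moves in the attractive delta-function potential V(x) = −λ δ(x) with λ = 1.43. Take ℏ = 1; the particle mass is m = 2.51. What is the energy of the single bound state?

E = -2.57

For x ≠ 0 the bound state is ψ ∝ e^{−κ|x|}; integrating the TISE across the delta gives the cusp condition 2κ = 2mλ/ℏ², so κ = 3.589.
Then E = −ℏ²κ²/(2m) = −mλ²/(2ℏ²) = -2.566.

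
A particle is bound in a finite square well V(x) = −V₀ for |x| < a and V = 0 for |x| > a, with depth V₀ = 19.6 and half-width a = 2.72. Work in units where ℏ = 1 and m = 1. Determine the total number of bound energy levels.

N = 11

Define the well-strength parameter z₀ = (a/ℏ)√(2mV₀) = 2.72 × √(2·1·19.6) = 17.03.
The even/odd transcendental equations gain one root per π/2 in z₀, giving N = 1 + ⌊2z₀/π⌋ = 1 + ⌊10.84⌋ = 11.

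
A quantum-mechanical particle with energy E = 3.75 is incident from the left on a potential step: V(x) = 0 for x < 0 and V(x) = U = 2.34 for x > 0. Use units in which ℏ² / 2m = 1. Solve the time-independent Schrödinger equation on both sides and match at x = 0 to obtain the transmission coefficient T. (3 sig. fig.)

The wavenumbers are k₁ = √(2mE)/ℏ = 1.936 on the left and k₂ = √(2m(E − U))/ℏ = 1.187 on the right.
Continuity of ψ and ψ′ at the step yields the reflection amplitude r = (k₁ − k₂)/(k₁ + k₂) = 0.2398; thus R = |r|² = 0.05749, T = 0.9425.

T = 0.943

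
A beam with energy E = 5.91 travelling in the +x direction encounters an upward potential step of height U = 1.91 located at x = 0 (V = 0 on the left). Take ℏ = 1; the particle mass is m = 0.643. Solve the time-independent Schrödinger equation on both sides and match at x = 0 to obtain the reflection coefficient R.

R = 0.00946

On each side the TISE gives plane waves with k = √(2m(E − V))/ℏ: k₁ = √(2·0.643·5.91) = 2.757, k₂ = √(2·0.643·4) = 2.268.
Continuity of ψ and ψ′ at the step yields the reflection amplitude r = (k₁ − k₂)/(k₁ + k₂) = 0.09728; thus R = |r|² = 0.009463, T = 0.9905.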